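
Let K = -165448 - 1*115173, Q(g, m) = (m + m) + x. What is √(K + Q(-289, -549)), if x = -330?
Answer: I*√282049 ≈ 531.08*I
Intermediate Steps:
Q(g, m) = -330 + 2*m (Q(g, m) = (m + m) - 330 = 2*m - 330 = -330 + 2*m)
K = -280621 (K = -165448 - 115173 = -280621)
√(K + Q(-289, -549)) = √(-280621 + (-330 + 2*(-549))) = √(-280621 + (-330 - 1098)) = √(-280621 - 1428) = √(-282049) = I*√282049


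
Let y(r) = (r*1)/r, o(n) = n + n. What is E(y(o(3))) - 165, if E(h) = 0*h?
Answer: -165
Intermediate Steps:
o(n) = 2*n
y(r) = 1 (y(r) = r/r = 1)
E(h) = 0
E(y(o(3))) - 165 = 0 - 165 = -165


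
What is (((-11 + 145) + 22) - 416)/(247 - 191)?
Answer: -65/14 ≈ -4.6429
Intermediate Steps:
(((-11 + 145) + 22) - 416)/(247 - 191) = ((134 + 22) - 416)/56 = (156 - 416)*(1/56) = -260*1/56 = -65/14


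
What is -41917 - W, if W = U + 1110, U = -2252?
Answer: -40775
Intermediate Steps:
W = -1142 (W = -2252 + 1110 = -1142)
-41917 - W = -41917 - 1*(-1142) = -41917 + 1142 = -40775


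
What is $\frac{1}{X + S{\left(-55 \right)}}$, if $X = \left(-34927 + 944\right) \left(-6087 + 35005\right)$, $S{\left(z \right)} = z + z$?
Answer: $- \frac{1}{982720504} \approx -1.0176 \cdot 10^{-9}$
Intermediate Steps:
$S{\left(z \right)} = 2 z$
$X = -982720394$ ($X = \left(-33983\right) 28918 = -982720394$)
$\frac{1}{X + S{\left(-55 \right)}} = \frac{1}{-982720394 + 2 \left(-55\right)} = \frac{1}{-982720394 - 110} = \frac{1}{-982720504} = - \frac{1}{982720504}$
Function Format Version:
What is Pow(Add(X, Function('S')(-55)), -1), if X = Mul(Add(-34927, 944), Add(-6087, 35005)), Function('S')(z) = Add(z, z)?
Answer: Rational(-1, 982720504) ≈ -1.0176e-9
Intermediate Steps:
Function('S')(z) = Mul(2, z)
X = -982720394 (X = Mul(-33983, 28918) = -982720394)
Pow(Add(X, Function('S')(-55)), -1) = Pow(Add(-982720394, Mul(2, -55)), -1) = Pow(Add(-982720394, -110), -1) = Pow(-982720504, -1) = Rational(-1, 982720504)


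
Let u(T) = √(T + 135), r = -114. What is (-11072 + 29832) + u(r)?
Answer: 18760 + √21 ≈ 18765.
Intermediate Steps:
u(T) = √(135 + T)
(-11072 + 29832) + u(r) = (-11072 + 29832) + √(135 - 114) = 18760 + √21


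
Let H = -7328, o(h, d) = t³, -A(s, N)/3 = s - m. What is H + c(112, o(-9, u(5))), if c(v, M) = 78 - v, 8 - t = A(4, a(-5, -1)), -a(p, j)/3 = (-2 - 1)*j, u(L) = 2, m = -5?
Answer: -7362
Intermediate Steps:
a(p, j) = 9*j (a(p, j) = -3*(-2 - 1)*j = -(-9)*j = 9*j)
A(s, N) = -15 - 3*s (A(s, N) = -3*(s - 1*(-5)) = -3*(s + 5) = -3*(5 + s) = -15 - 3*s)
t = 35 (t = 8 - (-15 - 3*4) = 8 - (-15 - 12) = 8 - 1*(-27) = 8 + 27 = 35)
o(h, d) = 42875 (o(h, d) = 35³ = 42875)
H + c(112, o(-9, u(5))) = -7328 + (78 - 1*112) = -7328 + (78 - 112) = -7328 - 34 = -7362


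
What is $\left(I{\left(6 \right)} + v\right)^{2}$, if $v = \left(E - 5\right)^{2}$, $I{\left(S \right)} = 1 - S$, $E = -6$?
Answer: $13456$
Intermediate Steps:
$v = 121$ ($v = \left(-6 - 5\right)^{2} = \left(-11\right)^{2} = 121$)
$\left(I{\left(6 \right)} + v\right)^{2} = \left(\left(1 - 6\right) + 121\right)^{2} = \left(-5 + 121\right)^{2} = 116^{2} = 13456$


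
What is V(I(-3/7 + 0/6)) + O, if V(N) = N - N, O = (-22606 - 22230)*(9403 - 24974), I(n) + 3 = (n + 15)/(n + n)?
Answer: 698141356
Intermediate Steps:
I(n) = -3 + (15 + n)/(2*n) (I(n) = -3 + (n + 15)/(n + n) = -3 + (15 + n)/((2*n)) = -3 + (15 + n)*(1/(2*n)) = -3 + (15 + n)/(2*n))
O = 698141356 (O = -44836*(-15571) = 698141356)
V(N) = 0
V(I(-3/7 + 0/6)) + O = 0 + 698141356 = 698141356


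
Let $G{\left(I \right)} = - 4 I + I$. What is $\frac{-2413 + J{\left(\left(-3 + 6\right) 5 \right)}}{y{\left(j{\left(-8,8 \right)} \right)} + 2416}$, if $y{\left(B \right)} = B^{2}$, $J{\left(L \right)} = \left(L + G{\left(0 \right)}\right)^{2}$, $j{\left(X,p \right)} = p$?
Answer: $- \frac{547}{620} \approx -0.88226$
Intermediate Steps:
$G{\left(I \right)} = - 3 I$
$J{\left(L \right)} = L^{2}$ ($J{\left(L \right)} = \left(L - 0\right)^{2} = \left(L + 0\right)^{2} = L^{2}$)
$\frac{-2413 + J{\left(\left(-3 + 6\right) 5 \right)}}{y{\left(j{\left(-8,8 \right)} \right)} + 2416} = \frac{-2413 + \left(\left(-3 + 6\right) 5\right)^{2}}{8^{2} + 2416} = \frac{-2413 + \left(3 \cdot 5\right)^{2}}{64 + 2416} = \frac{-2413 + 15^{2}}{2480} = \left(-2413 + 225\right) \frac{1}{2480} = \left(-2188\right) \frac{1}{2480} = - \frac{547}{620}$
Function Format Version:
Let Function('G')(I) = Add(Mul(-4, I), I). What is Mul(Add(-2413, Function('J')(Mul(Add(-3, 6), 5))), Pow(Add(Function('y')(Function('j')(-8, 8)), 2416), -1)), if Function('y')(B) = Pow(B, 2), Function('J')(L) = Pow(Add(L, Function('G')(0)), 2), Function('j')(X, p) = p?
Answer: Rational(-547, 620) ≈ -0.88226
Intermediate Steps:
Function('G')(I) = Mul(-3, I)
Function('J')(L) = Pow(L, 2) (Function('J')(L) = Pow(Add(L, Mul(-3, 0)), 2) = Pow(Add(L, 0), 2) = Pow(L, 2))
Mul(Add(-2413, Function('J')(Mul(Add(-3, 6), 5))), Pow(Add(Function('y')(Function('j')(-8, 8)), 2416), -1)) = Mul(Add(-2413, Pow(Mul(Add(-3, 6), 5), 2)), Pow(Add(Pow(8, 2), 2416), -1)) = Mul(Add(-2413, Pow(Mul(3, 5), 2)), Pow(Add(64, 2416), -1)) = Mul(Add(-2413, Pow(15, 2)), Pow(2480, -1)) = Mul(Add(-2413, 225), Rational(1, 2480)) = Mul(-2188, Rational(1, 2480)) = Rational(-547, 620)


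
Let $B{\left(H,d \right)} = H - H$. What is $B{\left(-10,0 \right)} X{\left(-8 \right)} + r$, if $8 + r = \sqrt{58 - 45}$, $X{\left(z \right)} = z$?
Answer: $-8 + \sqrt{13} \approx -4.3944$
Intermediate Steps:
$B{\left(H,d \right)} = 0$
$r = -8 + \sqrt{13}$ ($r = -8 + \sqrt{58 - 45} = -8 + \sqrt{13} \approx -4.3944$)
$B{\left(-10,0 \right)} X{\left(-8 \right)} + r = 0 \left(-8\right) - \left(8 - \sqrt{13}\right) = 0 - \left(8 - \sqrt{13}\right) = -8 + \sqrt{13}$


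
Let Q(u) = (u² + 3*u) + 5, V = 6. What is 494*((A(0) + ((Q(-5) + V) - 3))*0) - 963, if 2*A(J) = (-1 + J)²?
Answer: -963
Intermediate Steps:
A(J) = (-1 + J)²/2
Q(u) = 5 + u² + 3*u
494*((A(0) + ((Q(-5) + V) - 3))*0) - 963 = 494*(((-1 + 0)²/2 + (((5 + (-5)² + 3*(-5)) + 6) - 3))*0) - 963 = 494*(((½)*(-1)² + (((5 + 25 - 15) + 6) - 3))*0) - 963 = 494*(((½)*1 + ((15 + 6) - 3))*0) - 963 = 494*((½ + (21 - 3))*0) - 963 = 494*((½ + 18)*0) - 963 = 494*((37/2)*0) - 963 = 494*0 - 963 = 0 - 963 = -963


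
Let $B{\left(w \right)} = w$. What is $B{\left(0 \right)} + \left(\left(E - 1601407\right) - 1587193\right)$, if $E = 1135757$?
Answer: $-2052843$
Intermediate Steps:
$B{\left(0 \right)} + \left(\left(E - 1601407\right) - 1587193\right) = 0 + \left(\left(1135757 - 1601407\right) - 1587193\right) = 0 - 2052843 = -2052843$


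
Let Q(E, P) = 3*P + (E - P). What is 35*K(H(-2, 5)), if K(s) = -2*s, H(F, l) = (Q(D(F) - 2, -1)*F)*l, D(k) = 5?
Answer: 700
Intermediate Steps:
Q(E, P) = E + 2*P
H(F, l) = F*l (H(F, l) = (((5 - 2) + 2*(-1))*F)*l = ((3 - 2)*F)*l = (1*F)*l = F*l)
35*K(H(-2, 5)) = 35*(-(-4)*5) = 35*(-2*(-10)) = 35*20 = 700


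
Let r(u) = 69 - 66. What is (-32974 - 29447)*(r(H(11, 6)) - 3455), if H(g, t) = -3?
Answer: 215477292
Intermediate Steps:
r(u) = 3
(-32974 - 29447)*(r(H(11, 6)) - 3455) = (-32974 - 29447)*(3 - 3455) = -62421*(-3452) = 215477292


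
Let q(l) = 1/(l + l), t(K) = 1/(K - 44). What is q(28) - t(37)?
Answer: 9/56 ≈ 0.16071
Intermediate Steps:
t(K) = 1/(-44 + K)
q(l) = 1/(2*l)
q(28) - t(37) = (1/2)/28 - 1/(-44 + 37) = (1/2)*(1/28) - 1/(-7) = 1/56 - 1*(-1/7) = 1/56 + 1/7 = 9/56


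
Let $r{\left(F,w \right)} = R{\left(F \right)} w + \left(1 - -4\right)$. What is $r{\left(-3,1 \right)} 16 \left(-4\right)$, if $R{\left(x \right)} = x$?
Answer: $-128$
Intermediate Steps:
$r{\left(F,w \right)} = 5 + F w$ ($r{\left(F,w \right)} = F w + \left(1 - -4\right) = F w + \left(1 + 4\right) = F w + 5 = 5 + F w$)
$r{\left(-3,1 \right)} 16 \left(-4\right) = \left(5 - 3\right) 16 \left(-4\right) = 2 \cdot 16 \left(-4\right) = 32 \left(-4\right) = -128$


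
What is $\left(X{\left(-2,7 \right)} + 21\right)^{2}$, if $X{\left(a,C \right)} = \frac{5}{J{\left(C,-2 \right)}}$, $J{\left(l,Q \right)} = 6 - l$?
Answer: $256$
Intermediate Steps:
$X{\left(a,C \right)} = \frac{5}{6 - C}$
$\left(X{\left(-2,7 \right)} + 21\right)^{2} = \left(- \frac{5}{-6 + 7} + 21\right)^{2} = \left(- \frac{5}{1} + 21\right)^{2} = \left(\left(-5\right) 1 + 21\right)^{2} = \left(-5 + 21\right)^{2} = 16^{2} = 256$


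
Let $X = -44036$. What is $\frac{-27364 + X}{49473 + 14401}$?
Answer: $- \frac{35700}{31937} \approx -1.1178$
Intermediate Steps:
$\frac{-27364 + X}{49473 + 14401} = \frac{-27364 - 44036}{49473 + 14401} = - \frac{71400}{63874} = \left(-71400\right) \frac{1}{63874} = - \frac{35700}{31937}$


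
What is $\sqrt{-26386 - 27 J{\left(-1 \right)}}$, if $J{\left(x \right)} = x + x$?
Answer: $2 i \sqrt{6583} \approx 162.27 i$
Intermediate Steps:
$J{\left(x \right)} = 2 x$
$\sqrt{-26386 - 27 J{\left(-1 \right)}} = \sqrt{-26386 - 27 \cdot 2 \left(-1\right)} = \sqrt{-26386 - -54} = \sqrt{-26386 + 54} = \sqrt{-26332} = 2 i \sqrt{6583}$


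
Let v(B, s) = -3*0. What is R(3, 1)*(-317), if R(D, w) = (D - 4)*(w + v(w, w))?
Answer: 317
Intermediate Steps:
v(B, s) = 0
R(D, w) = w*(-4 + D) (R(D, w) = (D - 4)*(w + 0) = (-4 + D)*w = w*(-4 + D))
R(3, 1)*(-317) = (1*(-4 + 3))*(-317) = (1*(-1))*(-317) = -1*(-317) = 317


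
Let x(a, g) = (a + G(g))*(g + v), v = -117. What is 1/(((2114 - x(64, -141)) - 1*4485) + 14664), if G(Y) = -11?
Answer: 1/25967 ≈ 3.8510e-5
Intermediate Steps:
x(a, g) = (-117 + g)*(-11 + a) (x(a, g) = (a - 11)*(g - 117) = (-11 + a)*(-117 + g) = (-117 + g)*(-11 + a))
1/(((2114 - x(64, -141)) - 1*4485) + 14664) = 1/(((2114 - (1287 - 117*64 - 11*(-141) + 64*(-141))) - 1*4485) + 14664) = 1/(((2114 - (1287 - 7488 + 1551 - 9024)) - 4485) + 14664) = 1/(((2114 - 1*(-13674)) - 4485) + 14664) = 1/(((2114 + 13674) - 4485) + 14664) = 1/((15788 - 4485) + 14664) = 1/(11303 + 14664) = 1/25967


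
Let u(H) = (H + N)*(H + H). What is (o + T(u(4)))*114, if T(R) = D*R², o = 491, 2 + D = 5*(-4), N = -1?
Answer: -1388634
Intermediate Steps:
u(H) = 2*H*(-1 + H) (u(H) = (H - 1)*(H + H) = (-1 + H)*(2*H) = 2*H*(-1 + H))
D = -22 (D = -2 + 5*(-4) = -2 - 20 = -22)
T(R) = -22*R²
(o + T(u(4)))*114 = (491 - 22*64*(-1 + 4)²)*114 = (491 - 22*(2*4*3)²)*114 = (491 - 22*24²)*114 = (491 - 22*576)*114 = (491 - 12672)*114 = -12181*114 = -1388634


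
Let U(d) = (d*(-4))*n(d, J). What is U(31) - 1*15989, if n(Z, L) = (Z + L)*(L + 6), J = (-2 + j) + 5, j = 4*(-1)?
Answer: -34589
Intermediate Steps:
j = -4
J = -1 (J = (-2 - 4) + 5 = -6 + 5 = -1)
n(Z, L) = (6 + L)*(L + Z) (n(Z, L) = (L + Z)*(6 + L) = (6 + L)*(L + Z))
U(d) = -4*d*(-5 + 5*d) (U(d) = (d*(-4))*((-1)² + 6*(-1) + 6*d - d) = (-4*d)*(1 - 6 + 6*d - d) = (-4*d)*(-5 + 5*d) = -4*d*(-5 + 5*d))
U(31) - 1*15989 = 20*31*(1 - 1*31) - 1*15989 = 20*31*(1 - 31) - 15989 = 20*31*(-30) - 15989 = -18600 - 15989 = -34589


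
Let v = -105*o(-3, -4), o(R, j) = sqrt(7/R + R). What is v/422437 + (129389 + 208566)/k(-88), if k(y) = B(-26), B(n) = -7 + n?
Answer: -337955/33 - 140*I*sqrt(3)/422437 ≈ -10241.0 - 0.00057402*I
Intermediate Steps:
k(y) = -33 (k(y) = -7 - 26 = -33)
o(R, j) = sqrt(R + 7/R)
v = -140*I*sqrt(3) (v = -105*sqrt(-3 + 7/(-3)) = -105*sqrt(-3 + 7*(-1/3)) = -105*sqrt(-3 - 7/3) = -140*I*sqrt(3) ≈ -242.49*I)
v/422437 + (129389 + 208566)/k(-88) = -140*I*sqrt(3)/422437 + (129389 + 208566)/(-33) = -140*I*sqrt(3)*(1/422437) + 337955*(-1/33) = -140*I*sqrt(3)/422437 - 337955/33 = -337955/33 - 140*I*sqrt(3)/422437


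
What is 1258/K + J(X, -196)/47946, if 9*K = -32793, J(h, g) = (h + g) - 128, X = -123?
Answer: -3643811/10276426 ≈ -0.35458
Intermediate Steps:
J(h, g) = -128 + g + h (J(h, g) = (g + h) - 128 = -128 + g + h)
K = -10931/3 (K = (1/9)*(-32793) = -10931/3 ≈ -3643.7)
1258/K + J(X, -196)/47946 = 1258/(-10931/3) + (-128 - 196 - 123)/47946 = 1258*(-3/10931) - 447*1/47946 = -222/643 - 149/15982 = -3643811/10276426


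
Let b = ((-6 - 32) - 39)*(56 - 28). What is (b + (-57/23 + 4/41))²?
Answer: 4142661834609/889249 ≈ 4.6586e+6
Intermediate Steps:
b = -2156 (b = (-38 - 39)*28 = -77*28 = -2156)
(b + (-57/23 + 4/41))² = (-2156 + (-57/23 + 4/41))² = (-2156 - 2245/943)² = (-2035353/943)² = 4142661834609/889249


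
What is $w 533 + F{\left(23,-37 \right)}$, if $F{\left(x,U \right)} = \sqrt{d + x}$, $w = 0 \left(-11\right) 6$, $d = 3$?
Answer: $\sqrt{26} \approx 5.099$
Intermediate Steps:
$w = 0$ ($w = 0 \cdot 6 = 0$)
$F{\left(x,U \right)} = \sqrt{3 + x}$
$w 533 + F{\left(23,-37 \right)} = 0 \cdot 533 + \sqrt{3 + 23} = 0 + \sqrt{26} = \sqrt{26}$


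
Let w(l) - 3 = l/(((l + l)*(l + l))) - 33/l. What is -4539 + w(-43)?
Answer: -780061/172 ≈ -4535.2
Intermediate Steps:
w(l) = 3 - 131/(4*l) (w(l) = 3 + (l/(((l + l)*(l + l))) - 33/l) = 3 + (l/(((2*l)*(2*l))) - 33/l) = 3 + (l/((4*l²)) - 33/l) = 3 + (l*(1/(4*l²)) - 33/l) = 3 + (1/(4*l) - 33/l) = 3 - 131/(4*l))
-4539 + w(-43) = -4539 + (3 - 131/4/(-43)) = -4539 + (3 - 131/4*(-1/43)) = -4539 + (3 + 131/172) = -4539 + 647/172 = -780061/172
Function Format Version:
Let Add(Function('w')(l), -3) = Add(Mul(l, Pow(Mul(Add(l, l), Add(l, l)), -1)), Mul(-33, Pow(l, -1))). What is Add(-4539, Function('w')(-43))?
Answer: Rational(-780061, 172) ≈ -4535.2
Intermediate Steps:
Function('w')(l) = Add(3, Mul(Rational(-131, 4), Pow(l, -1))) (Function('w')(l) = Add(3, Add(Mul(l, Pow(Mul(Add(l, l), Add(l, l)), -1)), Mul(-33, Pow(l, -1)))) = Add(3, Add(Mul(l, Pow(Mul(Mul(2, l), Mul(2, l)), -1)), Mul(-33, Pow(l, -1)))) = Add(3, Add(Mul(l, Pow(Mul(4, Pow(l, 2)), -1)), Mul(-33, Pow(l, -1)))) = Add(3, Add(Mul(l, Mul(Rational(1, 4), Pow(l, -2))), Mul(-33, Pow(l, -1)))) = Add(3, Add(Mul(Rational(1, 4), Pow(l, -1)), Mul(-33, Pow(l, -1)))) = Add(3, Mul(Rational(-131, 4), Pow(l, -1))))
Add(-4539, Function('w')(-43)) = Add(-4539, Add(3, Mul(Rational(-131, 4), Pow(-43, -1)))) = Add(-4539, Add(3, Mul(Rational(-131, 4), Rational(-1, 43)))) = Add(-4539, Add(3, Rational(131, 172))) = Add(-4539, Rational(647, 172)) = Rational(-780061, 172)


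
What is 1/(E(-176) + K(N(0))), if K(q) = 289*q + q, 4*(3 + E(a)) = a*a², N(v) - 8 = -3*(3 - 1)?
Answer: -1/1362367 ≈ -7.3402e-7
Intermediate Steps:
N(v) = 2 (N(v) = 8 - 3*(3 - 1) = 8 - 3*2 = 8 - 6 = 2)
E(a) = -3 + a³/4 (E(a) = -3 + (a*a²)/4 = -3 + a³/4)
K(q) = 290*q
1/(E(-176) + K(N(0))) = 1/((-3 + (¼)*(-176)³) + 290*2) = 1/((-3 + (¼)*(-5451776)) + 580) = 1/((-3 - 1362944) + 580) = 1/(-1362947 + 580) = 1/(-1362367) = -1/1362367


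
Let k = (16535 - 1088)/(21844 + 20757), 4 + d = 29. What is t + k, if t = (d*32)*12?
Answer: 408985047/42601 ≈ 9600.4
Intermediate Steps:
d = 25 (d = -4 + 29 = 25)
k = 15447/42601 ≈ 0.36260
t = 9600 (t = (25*32)*12 = 800*12 = 9600)
t + k = 9600 + 15447/42601 = 408985047/42601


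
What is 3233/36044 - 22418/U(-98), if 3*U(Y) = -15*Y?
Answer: -403225111/8830780 ≈ -45.661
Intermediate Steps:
U(Y) = -5*Y (U(Y) = (-15*Y)/3 = -5*Y)
3233/36044 - 22418/U(-98) = 3233/36044 - 22418/((-5*(-98))) = 3233*(1/36044) - 22418/490 = 3233/36044 - 22418*1/490 = 3233/36044 - 11209/245 = -403225111/8830780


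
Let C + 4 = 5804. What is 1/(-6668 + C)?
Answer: -1/868 ≈ -0.0011521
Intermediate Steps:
C = 5800 (C = -4 + 5804 = 5800)
1/(-6668 + C) = 1/(-6668 + 5800) = 1/(-868) = -1/868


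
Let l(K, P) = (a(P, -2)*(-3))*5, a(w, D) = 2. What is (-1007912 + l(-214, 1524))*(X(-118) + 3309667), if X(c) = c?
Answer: -3335833438158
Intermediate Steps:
l(K, P) = -30 (l(K, P) = (2*(-3))*5 = -6*5 = -30)
(-1007912 + l(-214, 1524))*(X(-118) + 3309667) = (-1007912 - 30)*(-118 + 3309667) = -1007942*3309549 = -3335833438158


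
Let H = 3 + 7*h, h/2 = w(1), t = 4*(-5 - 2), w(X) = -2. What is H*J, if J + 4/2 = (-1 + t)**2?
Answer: -20975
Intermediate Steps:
t = -28 (t = 4*(-7) = -28)
h = -4 (h = 2*(-2) = -4)
H = -25 (H = 3 + 7*(-4) = 3 - 28 = -25)
J = 839 (J = -2 + (-1 - 28)**2 = -2 + (-29)**2 = -2 + 841 = 839)
H*J = -25*839 = -20975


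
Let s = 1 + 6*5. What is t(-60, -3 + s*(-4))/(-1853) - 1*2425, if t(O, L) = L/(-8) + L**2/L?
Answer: -35947311/14824 ≈ -2424.9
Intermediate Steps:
s = 31 (s = 1 + 30 = 31)
t(O, L) = 7*L/8 (t(O, L) = L*(-1/8) + L = -L/8 + L = 7*L/8)
t(-60, -3 + s*(-4))/(-1853) - 1*2425 = (7*(-3 + 31*(-4))/8)/(-1853) - 1*2425 = (7*(-3 - 124)/8)*(-1/1853) - 2425 = ((7/8)*(-127))*(-1/1853) - 2425 = -889/8*(-1/1853) - 2425 = 889/14824 - 2425 = -35947311/14824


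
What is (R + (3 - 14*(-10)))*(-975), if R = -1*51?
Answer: -89700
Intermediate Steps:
R = -51
(R + (3 - 14*(-10)))*(-975) = (-51 + (3 - 14*(-10)))*(-975) = (-51 + (3 + 140))*(-975) = (-51 + 143)*(-975) = 92*(-975) = -89700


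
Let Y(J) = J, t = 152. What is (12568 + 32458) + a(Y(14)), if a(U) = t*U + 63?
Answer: 47217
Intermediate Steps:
a(U) = 63 + 152*U (a(U) = 152*U + 63 = 63 + 152*U)
(12568 + 32458) + a(Y(14)) = (12568 + 32458) + (63 + 152*14) = 45026 + (63 + 2128) = 45026 + 2191 = 47217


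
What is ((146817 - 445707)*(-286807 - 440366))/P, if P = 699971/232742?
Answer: 50585249004613740/699971 ≈ 7.2268e+10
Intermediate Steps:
P = 699971/232742 (P = 699971*(1/232742) = 699971/232742 ≈ 3.0075)
((146817 - 445707)*(-286807 - 440366))/P = ((146817 - 445707)*(-286807 - 440366))/(699971/232742) = -298890*(-727173)*(232742/699971) = 217344737970*(232742/699971) = 50585249004613740/699971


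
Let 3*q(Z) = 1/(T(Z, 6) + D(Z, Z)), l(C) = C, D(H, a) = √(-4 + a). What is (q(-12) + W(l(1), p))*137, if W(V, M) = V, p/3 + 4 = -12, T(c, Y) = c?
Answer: 5343/40 - 137*I/120 ≈ 133.57 - 1.1417*I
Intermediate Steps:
p = -48 (p = -12 + 3*(-12) = -12 - 36 = -48)
q(Z) = 1/(3*(Z + √(-4 + Z)))
(q(-12) + W(l(1), p))*137 = (1/(3*(-12 + √(-4 - 12))) + 1)*137 = (1/(3*(-12 + √(-16))) + 1)*137 = (1/(3*(-12 + 4*I)) + 1)*137 = (((-12 - 4*I)/160)/3 + 1)*137 = ((-12 - 4*I)/480 + 1)*137 = (1 + (-12 - 4*I)/480)*137 = 137 + 137*(-12 - 4*I)/480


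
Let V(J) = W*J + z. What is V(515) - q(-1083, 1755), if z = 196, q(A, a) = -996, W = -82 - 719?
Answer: -411323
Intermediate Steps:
W = -801
V(J) = 196 - 801*J (V(J) = -801*J + 196 = 196 - 801*J)
V(515) - q(-1083, 1755) = (196 - 801*515) - 1*(-996) = (196 - 412515) + 996 = -412319 + 996 = -411323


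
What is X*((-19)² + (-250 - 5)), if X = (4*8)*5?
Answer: 16960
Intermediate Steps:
X = 160 (X = 32*5 = 160)
X*((-19)² + (-250 - 5)) = 160*((-19)² + (-250 - 5)) = 160*(361 - 255) = 160*106 = 16960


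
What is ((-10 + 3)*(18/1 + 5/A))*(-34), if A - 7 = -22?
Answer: 12614/3 ≈ 4204.7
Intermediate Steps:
A = -15 (A = 7 - 22 = -15)
((-10 + 3)*(18/1 + 5/A))*(-34) = ((-10 + 3)*(18/1 + 5/(-15)))*(-34) = -7*(18*1 + 5*(-1/15))*(-34) = -7*(18 - 1/3)*(-34) = -7*53/3*(-34) = -371/3*(-34) = 12614/3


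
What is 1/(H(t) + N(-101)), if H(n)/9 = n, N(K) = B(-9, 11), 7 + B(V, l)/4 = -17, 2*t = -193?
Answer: -2/1929 ≈ -0.0010368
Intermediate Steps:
t = -193/2 (t = (1/2)*(-193) = -193/2 ≈ -96.500)
B(V, l) = -96 (B(V, l) = -28 + 4*(-17) = -28 - 68 = -96)
N(K) = -96
H(n) = 9*n
1/(H(t) + N(-101)) = 1/(9*(-193/2) - 96) = 1/(-1737/2 - 96) = 1/(-1929/2) = -2/1929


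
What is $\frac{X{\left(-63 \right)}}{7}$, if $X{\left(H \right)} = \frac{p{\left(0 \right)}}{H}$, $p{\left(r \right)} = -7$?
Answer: $\frac{1}{63} \approx 0.015873$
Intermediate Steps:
$X{\left(H \right)} = - \frac{7}{H}$
$\frac{X{\left(-63 \right)}}{7} = \frac{\left(-7\right) \frac{1}{-63}}{7} = \left(-7\right) \left(- \frac{1}{63}\right) \frac{1}{7} = \frac{1}{9} \cdot \frac{1}{7} = \frac{1}{63}$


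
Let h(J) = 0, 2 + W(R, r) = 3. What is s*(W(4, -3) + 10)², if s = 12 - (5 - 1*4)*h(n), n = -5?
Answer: 1452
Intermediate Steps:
W(R, r) = 1 (W(R, r) = -2 + 3 = 1)
s = 12 (s = 12 - (5 - 1*4)*0 = 12 - (5 - 4)*0 = 12 - 0 = 12 - 1*0 = 12 + 0 = 12)
s*(W(4, -3) + 10)² = 12*(1 + 10)² = 12*11² = 12*121 = 1452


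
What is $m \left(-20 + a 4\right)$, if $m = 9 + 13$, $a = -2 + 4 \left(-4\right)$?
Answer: $-2024$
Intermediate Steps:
$a = -18$ ($a = -2 - 16 = -18$)
$m = 22$
$m \left(-20 + a 4\right) = 22 \left(-20 - 72\right) = 22 \left(-92\right) = -2024$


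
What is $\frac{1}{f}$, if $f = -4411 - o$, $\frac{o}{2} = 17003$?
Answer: $- \frac{1}{38417} \approx -2.603 \cdot 10^{-5}$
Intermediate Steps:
$o = 34006$ ($o = 2 \cdot 17003 = 34006$)
$f = -38417$ ($f = -4411 - 34006 = -38417$)
$\frac{1}{f} = \frac{1}{-38417} = - \frac{1}{38417}$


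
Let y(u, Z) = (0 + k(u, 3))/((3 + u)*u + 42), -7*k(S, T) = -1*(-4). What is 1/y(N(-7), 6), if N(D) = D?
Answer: -245/2 ≈ -122.50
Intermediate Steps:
k(S, T) = -4/7 (k(S, T) = -(-1)*(-4)/7 = -⅐*4 = -4/7)
y(u, Z) = -4/(7*(42 + u*(3 + u))) (y(u, Z) = (0 - 4/7)/((3 + u)*u + 42) = -4/(7*(u*(3 + u) + 42)) = -4/(7*(42 + u*(3 + u))))
1/y(N(-7), 6) = 1/(-4/(294 + 7*(-7)² + 21*(-7))) = 1/(-4/(294 + 7*49 - 147)) = 1/(-4/(294 + 343 - 147)) = 1/(-4/490) = 1/(-4*1/490) = 1/(-2/245) = -245/2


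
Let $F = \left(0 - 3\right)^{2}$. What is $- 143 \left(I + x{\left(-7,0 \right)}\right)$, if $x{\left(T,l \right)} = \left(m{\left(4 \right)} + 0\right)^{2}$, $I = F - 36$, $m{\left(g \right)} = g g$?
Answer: $-32747$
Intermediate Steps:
$F = 9$ ($F = \left(-3\right)^{2} = 9$)
$m{\left(g \right)} = g^{2}$
$I = -27$ ($I = 9 - 36 = -27$)
$x{\left(T,l \right)} = 256$ ($x{\left(T,l \right)} = \left(4^{2} + 0\right)^{2} = \left(16 + 0\right)^{2} = 16^{2} = 256$)
$- 143 \left(I + x{\left(-7,0 \right)}\right) = - 143 \left(-27 + 256\right) = \left(-143\right) 229 = -32747$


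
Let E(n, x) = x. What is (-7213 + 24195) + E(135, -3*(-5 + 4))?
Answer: 16985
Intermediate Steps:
(-7213 + 24195) + E(135, -3*(-5 + 4)) = (-7213 + 24195) - 3*(-5 + 4) = 16982 - 3*(-1) = 16982 + 3 = 16985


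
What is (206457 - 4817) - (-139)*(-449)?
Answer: 139229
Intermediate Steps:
(206457 - 4817) - (-139)*(-449) = 201640 - 1*62411 = 201640 - 62411 = 139229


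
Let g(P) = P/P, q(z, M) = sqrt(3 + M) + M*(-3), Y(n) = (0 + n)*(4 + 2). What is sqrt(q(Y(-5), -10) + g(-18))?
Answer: sqrt(31 + I*sqrt(7)) ≈ 5.5728 + 0.23738*I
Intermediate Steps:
Y(n) = 6*n (Y(n) = n*6 = 6*n)
q(z, M) = sqrt(3 + M) - 3*M
g(P) = 1
sqrt(q(Y(-5), -10) + g(-18)) = sqrt((sqrt(3 - 10) - 3*(-10)) + 1) = sqrt((sqrt(-7) + 30) + 1) = sqrt((I*sqrt(7) + 30) + 1) = sqrt((30 + I*sqrt(7)) + 1) = sqrt(31 + I*sqrt(7))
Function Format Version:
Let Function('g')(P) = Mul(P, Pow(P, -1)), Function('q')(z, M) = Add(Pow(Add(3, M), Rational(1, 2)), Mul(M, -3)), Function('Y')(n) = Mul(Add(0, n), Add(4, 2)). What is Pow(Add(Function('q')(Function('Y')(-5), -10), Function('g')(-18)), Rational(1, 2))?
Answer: Pow(Add(31, Mul(I, Pow(7, Rational(1, 2)))), Rational(1, 2)) ≈ Add(5.5728, Mul(0.23738, I))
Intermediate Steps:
Function('Y')(n) = Mul(6, n) (Function('Y')(n) = Mul(n, 6) = Mul(6, n))
Function('q')(z, M) = Add(Pow(Add(3, M), Rational(1, 2)), Mul(-3, M))
Function('g')(P) = 1
Pow(Add(Function('q')(Function('Y')(-5), -10), Function('g')(-18)), Rational(1, 2)) = Pow(Add(Add(Pow(Add(3, -10), Rational(1, 2)), Mul(-3, -10)), 1), Rational(1, 2)) = Pow(Add(Add(Pow(-7, Rational(1, 2)), 30), 1), Rational(1, 2)) = Pow(Add(Add(Mul(I, Pow(7, Rational(1, 2))), 30), 1), Rational(1, 2)) = Pow(Add(Add(30, Mul(I, Pow(7, Rational(1, 2)))), 1), Rational(1, 2)) = Pow(Add(31, Mul(I, Pow(7, Rational(1, 2)))), Rational(1, 2))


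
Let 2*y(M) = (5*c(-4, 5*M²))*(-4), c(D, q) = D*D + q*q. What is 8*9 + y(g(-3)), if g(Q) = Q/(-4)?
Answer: -21389/128 ≈ -167.10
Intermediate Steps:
c(D, q) = D² + q²
g(Q) = -Q/4 (g(Q) = Q*(-¼) = -Q/4)
y(M) = -160 - 250*M⁴ (y(M) = ((5*((-4)² + (5*M²)²))*(-4))/2 = ((5*(16 + 25*M⁴))*(-4))/2 = ((80 + 125*M⁴)*(-4))/2 = (-320 - 500*M⁴)/2 = -160 - 250*M⁴)
8*9 + y(g(-3)) = 8*9 + (-160 - 250*(-¼*(-3))⁴) = 72 + (-160 - 250*(¾)⁴) = 72 + (-160 - 250*81/256) = 72 + (-160 - 10125/128) = 72 - 30605/128 = -21389/128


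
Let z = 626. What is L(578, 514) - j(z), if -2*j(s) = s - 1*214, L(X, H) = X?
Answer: 784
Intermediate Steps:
j(s) = 107 - s/2 (j(s) = -(s - 1*214)/2 = -(s - 214)/2 = -(-214 + s)/2 = 107 - s/2)
L(578, 514) - j(z) = 578 - (107 - ½*626) = 578 - (107 - 313) = 578 - 1*(-206) = 578 + 206 = 784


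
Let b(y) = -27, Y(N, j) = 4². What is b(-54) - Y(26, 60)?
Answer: -43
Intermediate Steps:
Y(N, j) = 16
b(-54) - Y(26, 60) = -27 - 1*16 = -27 - 16 = -43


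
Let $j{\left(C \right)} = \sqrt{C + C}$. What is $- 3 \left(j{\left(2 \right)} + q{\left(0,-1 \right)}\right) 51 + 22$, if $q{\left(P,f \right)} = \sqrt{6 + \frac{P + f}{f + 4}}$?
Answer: $-284 - 51 \sqrt{51} \approx -648.21$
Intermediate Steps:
$j{\left(C \right)} = \sqrt{2} \sqrt{C}$ ($j{\left(C \right)} = \sqrt{2 C} = \sqrt{2} \sqrt{C}$)
$q{\left(P,f \right)} = \sqrt{6 + \frac{P + f}{4 + f}}$
$- 3 \left(j{\left(2 \right)} + q{\left(0,-1 \right)}\right) 51 + 22 = - 3 \left(\sqrt{2} \sqrt{2} + \sqrt{\frac{24 + 0 + 7 \left(-1\right)}{4 - 1}}\right) 51 + 22 = - 3 \left(2 + \sqrt{\frac{24 + 0 - 7}{3}}\right) 51 + 22 = - 3 \left(2 + \sqrt{\frac{1}{3} \cdot 17}\right) 51 + 22 = - 3 \left(2 + \sqrt{\frac{17}{3}}\right) 51 + 22 = - 3 \left(2 + \frac{\sqrt{51}}{3}\right) 51 + 22 = \left(-6 - \sqrt{51}\right) 51 + 22 = \left(-306 - 51 \sqrt{51}\right) + 22 = -284 - 51 \sqrt{51}$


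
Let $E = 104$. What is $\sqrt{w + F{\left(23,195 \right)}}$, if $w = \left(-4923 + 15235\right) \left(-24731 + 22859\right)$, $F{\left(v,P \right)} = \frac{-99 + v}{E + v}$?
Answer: $\frac{2 i \sqrt{77838814477}}{127} \approx 4393.6 i$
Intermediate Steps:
$F{\left(v,P \right)} = \frac{-99 + v}{104 + v}$
$w = -19304064$ ($w = 10312 \left(-1872\right) = -19304064$)
$\sqrt{w + F{\left(23,195 \right)}} = \sqrt{-19304064 + \frac{-99 + 23}{104 + 23}} = \sqrt{-19304064 + \frac{1}{127} \left(-76\right)} = \sqrt{-19304064 - \frac{76}{127}} = \sqrt{- \frac{2451616204}{127}} = \frac{2 i \sqrt{77838814477}}{127}$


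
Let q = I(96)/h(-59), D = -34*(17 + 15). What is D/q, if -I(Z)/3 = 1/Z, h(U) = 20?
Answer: 696320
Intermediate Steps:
D = -1088 (D = -34*32 = -1088)
I(Z) = -3/Z
q = -1/640 (q = -3/96/20 = -3*1/96*(1/20) = -1/32*1/20 = -1/640 ≈ -0.0015625)
D/q = -1088/(-1/640) = -1088*(-640) = 696320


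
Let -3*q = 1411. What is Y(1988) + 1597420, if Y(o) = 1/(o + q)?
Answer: 7273053263/4553 ≈ 1.5974e+6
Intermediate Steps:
q = -1411/3 (q = -⅓*1411 = -1411/3 ≈ -470.33)
Y(o) = 1/(-1411/3 + o) (Y(o) = 1/(o - 1411/3) = 1/(-1411/3 + o))
Y(1988) + 1597420 = 3/(-1411 + 3*1988) + 1597420 = 3/(-1411 + 5964) + 1597420 = 3/4553 + 1597420 = 7273053263/4553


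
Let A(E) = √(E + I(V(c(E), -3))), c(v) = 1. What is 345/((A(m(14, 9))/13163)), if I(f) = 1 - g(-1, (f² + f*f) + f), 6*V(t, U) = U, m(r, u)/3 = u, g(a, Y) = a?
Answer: 4541235*√29/29 ≈ 8.4329e+5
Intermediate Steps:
m(r, u) = 3*u
V(t, U) = U/6
I(f) = 2 (I(f) = 1 - 1*(-1) = 1 + 1 = 2)
A(E) = √(2 + E) (A(E) = √(E + 2) = √(2 + E))
345/((A(m(14, 9))/13163)) = 345/((√(2 + 3*9)/13163)) = 345/((√(2 + 27)*(1/13163))) = 345/((√29*(1/13163))) = 345/((√29/13163)) = 345*(13163*√29/29) = 4541235*√29/29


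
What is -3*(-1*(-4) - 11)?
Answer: 21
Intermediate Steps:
-3*(-1*(-4) - 11) = -3*(4 - 11) = -3*(-7) = 21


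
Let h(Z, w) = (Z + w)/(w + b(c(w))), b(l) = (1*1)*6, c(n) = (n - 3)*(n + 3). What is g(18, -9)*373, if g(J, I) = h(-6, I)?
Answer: 1865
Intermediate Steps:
c(n) = (-3 + n)*(3 + n)
b(l) = 6 (b(l) = 1*6 = 6)
h(Z, w) = (Z + w)/(6 + w) (h(Z, w) = (Z + w)/(w + 6) = (Z + w)/(6 + w))
g(J, I) = (-6 + I)/(6 + I)
g(18, -9)*373 = ((-6 - 9)/(6 - 9))*373 = (-15/(-3))*373 = -⅓*(-15)*373 = 5*373 = 1865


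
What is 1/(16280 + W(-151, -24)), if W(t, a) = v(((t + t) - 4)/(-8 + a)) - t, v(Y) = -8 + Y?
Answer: 16/262921 ≈ 6.0855e-5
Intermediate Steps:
W(t, a) = -8 - t + (-4 + 2*t)/(-8 + a) (W(t, a) = (-8 + ((t + t) - 4)/(-8 + a)) - t = (-8 + (2*t - 4)/(-8 + a)) - t = (-8 + (-4 + 2*t)/(-8 + a)) - t = -8 - t + (-4 + 2*t)/(-8 + a))
1/(16280 + W(-151, -24)) = 1/(16280 + (60 - 8*(-24) + 10*(-151) - 1*(-24)*(-151))/(-8 - 24)) = 1/(16280 + (60 + 192 - 1510 - 3624)/(-32)) = 1/(16280 - 1/32*(-4882)) = 1/(16280 + 2441/16) = 1/(262921/16) = 16/262921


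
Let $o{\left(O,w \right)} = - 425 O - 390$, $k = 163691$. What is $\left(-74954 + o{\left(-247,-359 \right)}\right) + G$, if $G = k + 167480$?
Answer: $360802$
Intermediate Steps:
$o{\left(O,w \right)} = -390 - 425 O$
$G = 331171$ ($G = 163691 + 167480 = 331171$)
$\left(-74954 + o{\left(-247,-359 \right)}\right) + G = \left(-74954 - -104585\right) + 331171 = \left(-74954 + \left(-390 + 104975\right)\right) + 331171 = \left(-74954 + 104585\right) + 331171 = 29631 + 331171 = 360802$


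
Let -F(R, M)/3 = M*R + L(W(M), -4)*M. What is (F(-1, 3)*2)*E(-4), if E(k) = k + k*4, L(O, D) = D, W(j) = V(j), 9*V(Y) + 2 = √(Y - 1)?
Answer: -1800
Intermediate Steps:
V(Y) = -2/9 + √(-1 + Y)/9 (V(Y) = -2/9 + √(Y - 1)/9 = -2/9 + √(-1 + Y)/9)
W(j) = -2/9 + √(-1 + j)/9
F(R, M) = 12*M - 3*M*R (F(R, M) = -3*(M*R - 4*M) = -3*(-4*M + M*R) = 12*M - 3*M*R)
E(k) = 5*k (E(k) = k + 4*k = 5*k)
(F(-1, 3)*2)*E(-4) = ((3*3*(4 - 1*(-1)))*2)*(5*(-4)) = ((3*3*(4 + 1))*2)*(-20) = ((3*3*5)*2)*(-20) = (45*2)*(-20) = 90*(-20) = -1800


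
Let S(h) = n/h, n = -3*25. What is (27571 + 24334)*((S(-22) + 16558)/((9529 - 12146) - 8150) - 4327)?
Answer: -53219138523845/236874 ≈ -2.2467e+8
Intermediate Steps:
n = -75
S(h) = -75/h
(27571 + 24334)*((S(-22) + 16558)/((9529 - 12146) - 8150) - 4327) = (27571 + 24334)*((-75/(-22) + 16558)/((9529 - 12146) - 8150) - 4327) = 51905*((-75*(-1/22) + 16558)/(-2617 - 8150) - 4327) = 51905*((75/22 + 16558)/(-10767) - 4327) = 51905*((364351/22)*(-1/10767) - 4327) = 51905*(-364351/236874 - 4327) = 51905*(-1025318149/236874) = -53219138523845/236874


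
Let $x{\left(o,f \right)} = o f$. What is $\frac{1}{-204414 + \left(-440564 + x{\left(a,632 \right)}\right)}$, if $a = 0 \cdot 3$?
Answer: $- \frac{1}{644978} \approx -1.5504 \cdot 10^{-6}$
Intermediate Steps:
$a = 0$
$x{\left(o,f \right)} = f o$
$\frac{1}{-204414 + \left(-440564 + x{\left(a,632 \right)}\right)} = \frac{1}{-204414 + \left(-440564 + 632 \cdot 0\right)} = \frac{1}{-204414 + \left(-440564 + 0\right)} = \frac{1}{-204414 - 440564} = \frac{1}{-644978} = - \frac{1}{644978}$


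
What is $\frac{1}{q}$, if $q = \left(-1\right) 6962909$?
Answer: $- \frac{1}{6962909} \approx -1.4362 \cdot 10^{-7}$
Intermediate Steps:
$q = -6962909$
$\frac{1}{q} = \frac{1}{-6962909} = - \frac{1}{6962909}$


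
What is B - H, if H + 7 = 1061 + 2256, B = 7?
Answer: -3303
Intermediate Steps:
H = 3310 (H = -7 + (1061 + 2256) = -7 + 3317 = 3310)
B - H = 7 - 1*3310 = 7 - 3310 = -3303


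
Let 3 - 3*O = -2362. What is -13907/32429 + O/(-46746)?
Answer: -2026984451/4547778102 ≈ -0.44571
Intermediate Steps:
O = 2365/3 (O = 1 - ⅓*(-2362) = 1 + 2362/3 = 2365/3 ≈ 788.33)
-13907/32429 + O/(-46746) = -13907/32429 + (2365/3)/(-46746) = -13907*1/32429 + (2365/3)*(-1/46746) = -13907/32429 - 2365/140238 = -2026984451/4547778102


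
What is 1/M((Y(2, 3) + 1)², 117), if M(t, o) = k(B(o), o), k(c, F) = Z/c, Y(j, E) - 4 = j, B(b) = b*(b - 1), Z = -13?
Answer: -1044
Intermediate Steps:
B(b) = b*(-1 + b)
Y(j, E) = 4 + j
k(c, F) = -13/c
M(t, o) = -13/(o*(-1 + o)) (M(t, o) = -13*1/(o*(-1 + o)) = -13/(o*(-1 + o)))
1/M((Y(2, 3) + 1)², 117) = 1/(-13/(117*(-1 + 117))) = 1/(-13*1/117/116) = 1/(-13*1/117*1/116) = 1/(-1/1044) = -1044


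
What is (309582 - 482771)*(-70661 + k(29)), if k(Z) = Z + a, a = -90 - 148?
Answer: 12273904430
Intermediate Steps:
a = -238
k(Z) = -238 + Z (k(Z) = Z - 238 = -238 + Z)
(309582 - 482771)*(-70661 + k(29)) = (309582 - 482771)*(-70661 + (-238 + 29)) = -173189*(-70661 - 209) = -173189*(-70870) = 12273904430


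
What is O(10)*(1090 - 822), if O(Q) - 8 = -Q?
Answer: -536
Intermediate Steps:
O(Q) = 8 - Q
O(10)*(1090 - 822) = (8 - 1*10)*(1090 - 822) = (8 - 10)*268 = -2*268 = -536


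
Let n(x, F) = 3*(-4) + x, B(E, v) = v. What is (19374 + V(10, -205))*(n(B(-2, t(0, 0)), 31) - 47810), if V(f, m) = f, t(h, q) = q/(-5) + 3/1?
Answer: -926923496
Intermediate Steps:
t(h, q) = 3 - q/5 (t(h, q) = q*(-⅕) + 3*1 = -q/5 + 3 = 3 - q/5)
n(x, F) = -12 + x
(19374 + V(10, -205))*(n(B(-2, t(0, 0)), 31) - 47810) = (19374 + 10)*((-12 + (3 - ⅕*0)) - 47810) = 19384*((-12 + (3 + 0)) - 47810) = 19384*((-12 + 3) - 47810) = 19384*(-9 - 47810) = 19384*(-47819) = -926923496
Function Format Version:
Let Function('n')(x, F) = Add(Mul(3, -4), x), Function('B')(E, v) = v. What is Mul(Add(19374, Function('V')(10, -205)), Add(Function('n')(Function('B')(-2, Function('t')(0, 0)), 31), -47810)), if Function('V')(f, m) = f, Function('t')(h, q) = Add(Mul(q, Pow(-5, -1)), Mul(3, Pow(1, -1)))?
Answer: -926923496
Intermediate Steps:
Function('t')(h, q) = Add(3, Mul(Rational(-1, 5), q)) (Function('t')(h, q) = Add(Mul(q, Rational(-1, 5)), Mul(3, 1)) = Add(Mul(Rational(-1, 5), q), 3) = Add(3, Mul(Rational(-1, 5), q)))
Function('n')(x, F) = Add(-12, x)
Mul(Add(19374, Function('V')(10, -205)), Add(Function('n')(Function('B')(-2, Function('t')(0, 0)), 31), -47810)) = Mul(Add(19374, 10), Add(Add(-12, Add(3, Mul(Rational(-1, 5), 0))), -47810)) = Mul(19384, Add(Add(-12, Add(3, 0)), -47810)) = Mul(19384, Add(Add(-12, 3), -47810)) = Mul(19384, Add(-9, -47810)) = Mul(19384, -47819) = -926923496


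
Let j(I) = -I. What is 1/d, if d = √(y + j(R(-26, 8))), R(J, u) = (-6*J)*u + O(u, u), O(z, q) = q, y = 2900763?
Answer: √2899507/2899507 ≈ 0.00058727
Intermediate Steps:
R(J, u) = u - 6*J*u (R(J, u) = (-6*J)*u + u = -6*J*u + u = u - 6*J*u)
d = √2899507 (d = √(2900763 - 8*(1 - 6*(-26))) = √(2900763 - 8*(1 + 156)) = √(2900763 - 8*157) = √(2900763 - 1*1256) = √(2900763 - 1256) = √2899507 ≈ 1702.8)
1/d = 1/(√2899507) = √2899507/2899507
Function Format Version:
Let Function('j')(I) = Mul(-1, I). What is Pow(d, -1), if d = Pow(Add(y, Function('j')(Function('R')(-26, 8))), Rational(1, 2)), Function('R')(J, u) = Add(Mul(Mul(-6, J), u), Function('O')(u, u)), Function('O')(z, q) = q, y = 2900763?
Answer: Mul(Rational(1, 2899507), Pow(2899507, Rational(1, 2))) ≈ 0.00058727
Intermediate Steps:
Function('R')(J, u) = Add(u, Mul(-6, J, u)) (Function('R')(J, u) = Add(Mul(Mul(-6, J), u), u) = Add(Mul(-6, J, u), u) = Add(u, Mul(-6, J, u)))
d = Pow(2899507, Rational(1, 2)) (d = Pow(Add(2900763, Mul(-1, Mul(8, Add(1, Mul(-6, -26))))), Rational(1, 2)) = Pow(Add(2900763, Mul(-1, Mul(8, Add(1, 156)))), Rational(1, 2)) = Pow(Add(2900763, Mul(-1, Mul(8, 157))), Rational(1, 2)) = Pow(Add(2900763, Mul(-1, 1256)), Rational(1, 2)) = Pow(Add(2900763, -1256), Rational(1, 2)) = Pow(2899507, Rational(1, 2)) ≈ 1702.8)
Pow(d, -1) = Pow(Pow(2899507, Rational(1, 2)), -1) = Mul(Rational(1, 2899507), Pow(2899507, Rational(1, 2)))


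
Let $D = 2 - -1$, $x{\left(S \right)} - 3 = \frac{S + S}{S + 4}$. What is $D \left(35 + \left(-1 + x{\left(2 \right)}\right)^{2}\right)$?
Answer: $\frac{379}{3} \approx 126.33$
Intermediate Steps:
$x{\left(S \right)} = 3 + \frac{2 S}{4 + S}$ ($x{\left(S \right)} = 3 + \frac{S + S}{S + 4} = 3 + \frac{2 S}{4 + S}$)
$D = 3$ ($D = 2 + 1 = 3$)
$D \left(35 + \left(-1 + x{\left(2 \right)}\right)^{2}\right) = 3 \left(35 + \left(-1 + \frac{12 + 5 \cdot 2}{4 + 2}\right)^{2}\right) = 3 \left(35 + \left(-1 + \frac{12 + 10}{6}\right)^{2}\right) = 3 \left(35 + \left(-1 + \frac{1}{6} \cdot 22\right)^{2}\right) = 3 \left(35 + \left(-1 + \frac{11}{3}\right)^{2}\right) = 3 \left(35 + \left(\frac{8}{3}\right)^{2}\right) = 3 \left(35 + \frac{64}{9}\right) = 3 \cdot \frac{379}{9} = \frac{379}{3}$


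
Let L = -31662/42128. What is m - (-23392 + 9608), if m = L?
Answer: 290330345/21064 ≈ 13783.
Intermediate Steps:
L = -15831/21064 (L = -31662*1/42128 = -15831/21064 ≈ -0.75157)
m = -15831/21064 ≈ -0.75157
m - (-23392 + 9608) = -15831/21064 - (-23392 + 9608) = -15831/21064 - 1*(-13784) = -15831/21064 + 13784 = 290330345/21064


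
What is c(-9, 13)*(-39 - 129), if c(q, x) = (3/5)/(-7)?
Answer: 72/5 ≈ 14.400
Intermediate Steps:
c(q, x) = -3/35 (c(q, x) = (3*(⅕))*(-⅐) = (⅗)*(-⅐) = -3/35)
c(-9, 13)*(-39 - 129) = -3*(-39 - 129)/35 = -3/35*(-168) = 72/5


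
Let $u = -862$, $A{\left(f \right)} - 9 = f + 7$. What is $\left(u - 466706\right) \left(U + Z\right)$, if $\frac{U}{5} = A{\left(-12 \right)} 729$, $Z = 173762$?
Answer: $-88062692256$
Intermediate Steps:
$A{\left(f \right)} = 16 + f$ ($A{\left(f \right)} = 9 + \left(f + 7\right) = 9 + \left(7 + f\right) = 16 + f$)
$U = 14580$ ($U = 5 \left(16 - 12\right) 729 = 5 \cdot 4 \cdot 729 = 5 \cdot 2916 = 14580$)
$\left(u - 466706\right) \left(U + Z\right) = \left(-862 - 466706\right) \left(14580 + 173762\right) = \left(-467568\right) 188342 = -88062692256$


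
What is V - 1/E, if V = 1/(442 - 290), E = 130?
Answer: -11/9880 ≈ -0.0011134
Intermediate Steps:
V = 1/152 ≈ 0.0065789
V - 1/E = 1/152 - 1/130 = -11/9880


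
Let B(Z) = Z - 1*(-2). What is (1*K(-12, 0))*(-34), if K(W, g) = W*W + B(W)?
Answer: -4556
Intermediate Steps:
B(Z) = 2 + Z (B(Z) = Z + 2 = 2 + Z)
K(W, g) = 2 + W + W² (K(W, g) = W*W + (2 + W) = W² + (2 + W) = 2 + W + W²)
(1*K(-12, 0))*(-34) = (1*(2 - 12 + (-12)²))*(-34) = (1*(2 - 12 + 144))*(-34) = (1*134)*(-34) = 134*(-34) = -4556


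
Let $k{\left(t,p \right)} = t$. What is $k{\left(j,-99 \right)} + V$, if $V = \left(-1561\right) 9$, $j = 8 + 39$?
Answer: $-14002$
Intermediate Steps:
$j = 47$
$V = -14049$
$k{\left(j,-99 \right)} + V = 47 - 14049 = -14002$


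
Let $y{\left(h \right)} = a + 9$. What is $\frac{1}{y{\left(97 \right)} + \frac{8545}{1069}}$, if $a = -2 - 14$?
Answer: $\frac{1069}{1062} \approx 1.0066$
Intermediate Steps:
$a = -16$
$y{\left(h \right)} = -7$ ($y{\left(h \right)} = -16 + 9 = -7$)
$\frac{1}{y{\left(97 \right)} + \frac{8545}{1069}} = \frac{1}{-7 + \frac{8545}{1069}} = \frac{1}{\frac{1062}{1069}} = \frac{1069}{1062}$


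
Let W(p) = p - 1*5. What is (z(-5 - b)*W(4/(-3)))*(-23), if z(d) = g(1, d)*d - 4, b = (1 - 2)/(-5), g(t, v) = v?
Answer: 83904/25 ≈ 3356.2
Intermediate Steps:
b = ⅕ (b = -1*(-⅕) = ⅕ ≈ 0.20000)
W(p) = -5 + p (W(p) = p - 5 = -5 + p)
z(d) = -4 + d² (z(d) = d*d - 4 = d² - 4 = -4 + d²)
(z(-5 - b)*W(4/(-3)))*(-23) = ((-4 + (-5 - 1*⅕)²)*(-5 + 4/(-3)))*(-23) = ((-4 + (-5 - ⅕)²)*(-5 + 4*(-⅓)))*(-23) = ((-4 + (-26/5)²)*(-5 - 4/3))*(-23) = ((-4 + 676/25)*(-19/3))*(-23) = ((576/25)*(-19/3))*(-23) = -3648/25*(-23) = 83904/25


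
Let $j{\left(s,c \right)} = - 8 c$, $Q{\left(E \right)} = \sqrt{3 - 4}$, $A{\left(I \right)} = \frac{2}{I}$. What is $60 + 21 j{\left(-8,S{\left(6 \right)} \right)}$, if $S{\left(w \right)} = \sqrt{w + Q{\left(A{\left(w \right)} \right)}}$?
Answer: $60 - 168 \sqrt{6 + i} \approx -352.93 - 34.175 i$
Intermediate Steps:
$Q{\left(E \right)} = i$ ($Q{\left(E \right)} = \sqrt{-1} = i$)
$S{\left(w \right)} = \sqrt{i + w}$ ($S{\left(w \right)} = \sqrt{w + i} = \sqrt{i + w}$)
$60 + 21 j{\left(-8,S{\left(6 \right)} \right)} = 60 + 21 \left(- 8 \sqrt{i + 6}\right) = 60 + 21 \left(- 8 \sqrt{6 + i}\right) = 60 - 168 \sqrt{6 + i}$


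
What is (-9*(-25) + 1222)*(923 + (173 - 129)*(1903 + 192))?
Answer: 134720041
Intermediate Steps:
(-9*(-25) + 1222)*(923 + (173 - 129)*(1903 + 192)) = (225 + 1222)*(923 + 44*2095) = 1447*(923 + 92180) = 1447*93103 = 134720041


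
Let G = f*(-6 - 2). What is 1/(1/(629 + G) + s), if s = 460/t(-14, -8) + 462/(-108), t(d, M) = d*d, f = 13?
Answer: -22050/42533 ≈ -0.51842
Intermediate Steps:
t(d, M) = d²
G = -104 (G = 13*(-6 - 2) = 13*(-8) = -104)
s = -1703/882 (s = 460/((-14)²) + 462/(-108) = 460/196 + 462*(-1/108) = 460*(1/196) - 77/18 = 115/49 - 77/18 = -1703/882 ≈ -1.9308)
1/(1/(629 + G) + s) = 1/(1/(629 - 104) - 1703/882) = 1/(1/525 - 1703/882) = 1/(-42533/22050) = -22050/42533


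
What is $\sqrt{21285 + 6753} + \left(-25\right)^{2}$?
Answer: $625 + \sqrt{28038} \approx 792.45$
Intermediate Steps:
$\sqrt{21285 + 6753} + \left(-25\right)^{2} = \sqrt{28038} + 625 = 625 + \sqrt{28038}$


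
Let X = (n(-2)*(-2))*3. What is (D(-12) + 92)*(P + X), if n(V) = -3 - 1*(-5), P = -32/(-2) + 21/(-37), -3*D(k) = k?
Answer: 12192/37 ≈ 329.51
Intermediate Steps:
D(k) = -k/3
P = 571/37 (P = -32*(-½) + 21*(-1/37) = 16 - 21/37 = 571/37 ≈ 15.432)
n(V) = 2 (n(V) = -3 + 5 = 2)
X = -12 (X = (2*(-2))*3 = -4*3 = -12)
(D(-12) + 92)*(P + X) = (-⅓*(-12) + 92)*(571/37 - 12) = (4 + 92)*(127/37) = 96*(127/37) = 12192/37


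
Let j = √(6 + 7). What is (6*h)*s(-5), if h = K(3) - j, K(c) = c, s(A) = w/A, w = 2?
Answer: -36/5 + 12*√13/5 ≈ 1.4533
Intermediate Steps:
s(A) = 2/A
j = √13 ≈ 3.6056
h = 3 - √13 ≈ -0.60555
(6*h)*s(-5) = (6*(3 - √13))*(2/(-5)) = (18 - 6*√13)*(2*(-⅕)) = (18 - 6*√13)*(-⅖) = -36/5 + 12*√13/5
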